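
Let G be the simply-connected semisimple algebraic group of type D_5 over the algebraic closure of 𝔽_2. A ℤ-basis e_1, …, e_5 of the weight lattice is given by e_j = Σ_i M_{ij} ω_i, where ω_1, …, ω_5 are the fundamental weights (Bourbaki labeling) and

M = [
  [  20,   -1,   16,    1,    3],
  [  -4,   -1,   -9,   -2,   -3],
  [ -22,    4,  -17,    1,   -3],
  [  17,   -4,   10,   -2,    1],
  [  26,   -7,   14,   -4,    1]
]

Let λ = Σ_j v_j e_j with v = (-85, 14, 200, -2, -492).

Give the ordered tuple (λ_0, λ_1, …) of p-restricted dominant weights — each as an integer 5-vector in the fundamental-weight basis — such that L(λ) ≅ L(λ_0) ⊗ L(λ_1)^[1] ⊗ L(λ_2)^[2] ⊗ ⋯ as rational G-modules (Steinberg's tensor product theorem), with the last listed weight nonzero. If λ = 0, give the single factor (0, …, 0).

((0, 0, 0, 1, 0), (0, 1, 0, 1, 0), (0, 1, 0, 0, 0), (1, 0, 0, 1, 1))

Converting to the ω-basis (c_i = row i of M dotted with v = (-85, 14, 200, -2, -492)):
  c_1 = (20)·(-85) + (-1)·(14) + (16)·(200) + (1)·(-2) + (3)·(-492) = 8
  c_2 = (-4)·(-85) + (-1)·(14) + (-9)·(200) + (-2)·(-2) + (-3)·(-492) = 6
  c_3 = (-22)·(-85) + (4)·(14) + (-17)·(200) + (1)·(-2) + (-3)·(-492) = 0
  c_4 = (17)·(-85) + (-4)·(14) + (10)·(200) + (-2)·(-2) + (1)·(-492) = 11
  c_5 = (26)·(-85) + (-7)·(14) + (14)·(200) + (-4)·(-2) + (1)·(-492) = 8
Expand coordinatewise in base 2:
  c_1 = 8 = 0·2^0 + 0·2^1 + 0·2^2 + 1·2^3
  c_2 = 6 = 0·2^0 + 1·2^1 + 1·2^2
  c_3 = 0
  c_4 = 11 = 1·2^0 + 1·2^1 + 0·2^2 + 1·2^3
  c_5 = 8 = 0·2^0 + 0·2^1 + 0·2^2 + 1·2^3
Factor λ_0 = (0, 0, 0, 1, 0)
Factor λ_1 = (0, 1, 0, 1, 0)
Factor λ_2 = (0, 1, 0, 0, 0)
Factor λ_3 = (1, 0, 0, 1, 1)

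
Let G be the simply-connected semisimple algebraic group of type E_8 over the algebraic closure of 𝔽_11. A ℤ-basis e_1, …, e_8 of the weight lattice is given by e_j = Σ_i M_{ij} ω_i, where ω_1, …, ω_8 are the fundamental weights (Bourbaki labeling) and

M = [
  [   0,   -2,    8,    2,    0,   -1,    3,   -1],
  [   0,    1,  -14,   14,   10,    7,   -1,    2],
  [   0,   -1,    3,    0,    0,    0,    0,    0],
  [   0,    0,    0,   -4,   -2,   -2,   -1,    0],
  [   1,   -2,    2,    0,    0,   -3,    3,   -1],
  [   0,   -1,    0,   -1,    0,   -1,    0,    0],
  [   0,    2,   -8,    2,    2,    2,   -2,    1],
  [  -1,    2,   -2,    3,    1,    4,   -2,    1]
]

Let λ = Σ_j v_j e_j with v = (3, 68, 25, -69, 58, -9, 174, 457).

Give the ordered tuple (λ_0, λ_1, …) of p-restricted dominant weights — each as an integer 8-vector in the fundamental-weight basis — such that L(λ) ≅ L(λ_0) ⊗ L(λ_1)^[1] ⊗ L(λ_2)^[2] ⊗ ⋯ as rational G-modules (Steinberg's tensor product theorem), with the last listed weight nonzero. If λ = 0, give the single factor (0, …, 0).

((0, 9, 7, 4, 9, 10, 5, 7),)

Converting to the ω-basis (c_i = row i of M dotted with v = (3, 68, 25, -69, 58, -9, 174, 457)):
  c_1 = (0)·(3) + (-2)·(68) + (8)·(25) + (2)·(-69) + (0)·(58) + (-1)·(-9) + (3)·(174) + (-1)·(457) = 0
  c_2 = (0)·(3) + (1)·(68) + (-14)·(25) + (14)·(-69) + (10)·(58) + (7)·(-9) + (-1)·(174) + (2)·(457) = 9
  c_3 = (0)·(3) + (-1)·(68) + (3)·(25) + (0)·(-69) + (0)·(58) + (0)·(-9) + (0)·(174) + (0)·(457) = 7
  c_4 = (0)·(3) + (0)·(68) + (0)·(25) + (-4)·(-69) + (-2)·(58) + (-2)·(-9) + (-1)·(174) + (0)·(457) = 4
  c_5 = (1)·(3) + (-2)·(68) + (2)·(25) + (0)·(-69) + (0)·(58) + (-3)·(-9) + (3)·(174) + (-1)·(457) = 9
  c_6 = (0)·(3) + (-1)·(68) + (0)·(25) + (-1)·(-69) + (0)·(58) + (-1)·(-9) + (0)·(174) + (0)·(457) = 10
  c_7 = (0)·(3) + (2)·(68) + (-8)·(25) + (2)·(-69) + (2)·(58) + (2)·(-9) + (-2)·(174) + (1)·(457) = 5
  c_8 = (-1)·(3) + (2)·(68) + (-2)·(25) + (3)·(-69) + (1)·(58) + (4)·(-9) + (-2)·(174) + (1)·(457) = 7
Expand coordinatewise in base 11:
  c_1 = 0
  c_2 = 9 = 9·11^0
  c_3 = 7 = 7·11^0
  c_4 = 4 = 4·11^0
  c_5 = 9 = 9·11^0
  c_6 = 10 = 10·11^0
  c_7 = 5 = 5·11^0
  c_8 = 7 = 7·11^0
Factor λ_0 = (0, 9, 7, 4, 9, 10, 5, 7)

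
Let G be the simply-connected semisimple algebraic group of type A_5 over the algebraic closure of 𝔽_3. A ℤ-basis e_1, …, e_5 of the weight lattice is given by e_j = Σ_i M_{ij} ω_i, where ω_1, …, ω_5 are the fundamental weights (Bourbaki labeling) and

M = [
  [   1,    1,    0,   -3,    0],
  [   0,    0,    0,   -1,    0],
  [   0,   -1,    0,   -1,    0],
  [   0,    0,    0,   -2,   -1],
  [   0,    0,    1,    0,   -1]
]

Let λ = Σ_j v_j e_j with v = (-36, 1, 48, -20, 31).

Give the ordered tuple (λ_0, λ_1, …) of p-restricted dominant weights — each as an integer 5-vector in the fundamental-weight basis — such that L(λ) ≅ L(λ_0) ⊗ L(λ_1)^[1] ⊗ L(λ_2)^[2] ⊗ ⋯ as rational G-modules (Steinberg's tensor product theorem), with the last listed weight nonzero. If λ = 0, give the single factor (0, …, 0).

ω-coordinates c = M·v, v = (-36, 1, 48, -20, 31):
  c_1 = 1*-36 + 1*1 + 0*48 + -3*-20 + 0*31 = 25
  c_2 = 0*-36 + 0*1 + 0*48 + -1*-20 + 0*31 = 20
  c_3 = 0*-36 + -1*1 + 0*48 + -1*-20 + 0*31 = 19
  c_4 = 0*-36 + 0*1 + 0*48 + -2*-20 + -1*31 = 9
  c_5 = 0*-36 + 0*1 + 1*48 + 0*-20 + -1*31 = 17
Base-3 expansion of each c_i:
  c_1 = 25 = 1·3^0 + 2·3^1 + 2·3^2
  c_2 = 20 = 2·3^0 + 0·3^1 + 2·3^2
  c_3 = 19 = 1·3^0 + 0·3^1 + 2·3^2
  c_4 = 9 = 0·3^0 + 0·3^1 + 1·3^2
  c_5 = 17 = 2·3^0 + 2·3^1 + 1·3^2
p-restricted factor λ_0 = (1, 2, 1, 0, 2)
p-restricted factor λ_1 = (2, 0, 0, 0, 2)
p-restricted factor λ_2 = (2, 2, 2, 1, 1)

((1, 2, 1, 0, 2), (2, 0, 0, 0, 2), (2, 2, 2, 1, 1))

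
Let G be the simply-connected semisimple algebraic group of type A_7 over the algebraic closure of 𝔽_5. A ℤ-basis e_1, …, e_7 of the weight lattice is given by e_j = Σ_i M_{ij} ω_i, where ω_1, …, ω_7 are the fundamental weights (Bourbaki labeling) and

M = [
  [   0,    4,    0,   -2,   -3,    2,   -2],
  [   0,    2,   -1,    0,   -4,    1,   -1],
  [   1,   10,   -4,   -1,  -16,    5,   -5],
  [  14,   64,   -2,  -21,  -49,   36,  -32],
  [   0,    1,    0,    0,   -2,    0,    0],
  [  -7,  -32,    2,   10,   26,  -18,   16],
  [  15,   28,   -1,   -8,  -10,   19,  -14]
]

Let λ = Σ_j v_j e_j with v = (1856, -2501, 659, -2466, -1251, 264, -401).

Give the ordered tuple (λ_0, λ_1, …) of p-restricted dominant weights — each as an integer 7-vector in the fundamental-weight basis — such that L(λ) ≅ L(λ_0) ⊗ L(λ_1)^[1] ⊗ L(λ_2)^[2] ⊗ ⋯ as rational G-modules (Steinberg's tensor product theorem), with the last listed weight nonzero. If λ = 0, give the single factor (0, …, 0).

In the fundamental-weight basis, λ has coordinates c = M·v (v = (1856, -2501, 659, -2466, -1251, 264, -401)):
  c_1 = 0·1856 + (4)·(-2501) + 0·659 + (-2)·(-2466) + (-3)·(-1251) + 2·264 + (-2)·(-401) = 11
  c_2 = 0·1856 + (2)·(-2501) + (-1)·(659) + (0)·(-2466) + (-4)·(-1251) + 1·264 + (-1)·(-401) = 8
  c_3 = 1·1856 + (10)·(-2501) + (-4)·(659) + (-1)·(-2466) + (-16)·(-1251) + 5·264 + (-5)·(-401) = 17
  c_4 = 14·1856 + (64)·(-2501) + (-2)·(659) + (-21)·(-2466) + (-49)·(-1251) + 36·264 + (-32)·(-401) = 23
  c_5 = 0·1856 + (1)·(-2501) + 0·659 + (0)·(-2466) + (-2)·(-1251) + 0·264 + (0)·(-401) = 1
  c_6 = (-7)·(1856) + (-32)·(-2501) + 2·659 + (10)·(-2466) + (26)·(-1251) + (-18)·(264) + (16)·(-401) = 4
  c_7 = 15·1856 + (28)·(-2501) + (-1)·(659) + (-8)·(-2466) + (-10)·(-1251) + 19·264 + (-14)·(-401) = 21
p = 5; digits c_i = Σ_j d_{ij}·5^j, 0 ≤ d_{ij} < 5:
  c_1 = 11 = 1·5^0 + 2·5^1
  c_2 = 8 = 3·5^0 + 1·5^1
  c_3 = 17 = 2·5^0 + 3·5^1
  c_4 = 23 = 3·5^0 + 4·5^1
  c_5 = 1 = 1·5^0
  c_6 = 4 = 4·5^0
  c_7 = 21 = 1·5^0 + 4·5^1
λ_0 = (1, 3, 2, 3, 1, 4, 1)
λ_1 = (2, 1, 3, 4, 0, 0, 4)

((1, 3, 2, 3, 1, 4, 1), (2, 1, 3, 4, 0, 0, 4))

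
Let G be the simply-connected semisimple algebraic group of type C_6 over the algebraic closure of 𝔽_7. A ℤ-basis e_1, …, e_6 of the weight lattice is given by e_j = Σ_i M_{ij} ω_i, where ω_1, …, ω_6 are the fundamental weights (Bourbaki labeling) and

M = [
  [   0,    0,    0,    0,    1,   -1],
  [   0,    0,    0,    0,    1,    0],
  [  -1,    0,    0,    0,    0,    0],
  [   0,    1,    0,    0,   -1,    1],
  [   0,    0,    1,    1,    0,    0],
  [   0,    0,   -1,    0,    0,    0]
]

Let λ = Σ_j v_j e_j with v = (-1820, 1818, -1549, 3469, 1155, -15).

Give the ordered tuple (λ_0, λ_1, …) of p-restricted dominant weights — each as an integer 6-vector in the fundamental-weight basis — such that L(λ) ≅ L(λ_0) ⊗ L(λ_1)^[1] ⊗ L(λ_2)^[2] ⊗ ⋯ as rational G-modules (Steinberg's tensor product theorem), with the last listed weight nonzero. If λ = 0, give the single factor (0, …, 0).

In the fundamental-weight basis, λ has coordinates c = M·v (v = (-1820, 1818, -1549, 3469, 1155, -15)):
  c_1 = (0)·(-1820) + 0·1818 + (0)·(-1549) + 0·3469 + 1·1155 + (-1)·(-15) = 1170
  c_2 = (0)·(-1820) + 0·1818 + (0)·(-1549) + 0·3469 + 1·1155 + (0)·(-15) = 1155
  c_3 = (-1)·(-1820) + 0·1818 + (0)·(-1549) + 0·3469 + 0·1155 + (0)·(-15) = 1820
  c_4 = (0)·(-1820) + 1·1818 + (0)·(-1549) + 0·3469 + (-1)·(1155) + (1)·(-15) = 648
  c_5 = (0)·(-1820) + 0·1818 + (1)·(-1549) + 1·3469 + 0·1155 + (0)·(-15) = 1920
  c_6 = (0)·(-1820) + 0·1818 + (-1)·(-1549) + 0·3469 + 0·1155 + (0)·(-15) = 1549
Writing each c_i in base p = 7:
  c_1 = 1170 = 1·7^0 + 6·7^1 + 2·7^2 + 3·7^3
  c_2 = 1155 = 0·7^0 + 4·7^1 + 2·7^2 + 3·7^3
  c_3 = 1820 = 0·7^0 + 1·7^1 + 2·7^2 + 5·7^3
  c_4 = 648 = 4·7^0 + 1·7^1 + 6·7^2 + 1·7^3
  c_5 = 1920 = 2·7^0 + 1·7^1 + 4·7^2 + 5·7^3
  c_6 = 1549 = 2·7^0 + 4·7^1 + 3·7^2 + 4·7^3
p-restricted factor λ_0 = (1, 0, 0, 4, 2, 2)
p-restricted factor λ_1 = (6, 4, 1, 1, 1, 4)
p-restricted factor λ_2 = (2, 2, 2, 6, 4, 3)
p-restricted factor λ_3 = (3, 3, 5, 1, 5, 4)

((1, 0, 0, 4, 2, 2), (6, 4, 1, 1, 1, 4), (2, 2, 2, 6, 4, 3), (3, 3, 5, 1, 5, 4))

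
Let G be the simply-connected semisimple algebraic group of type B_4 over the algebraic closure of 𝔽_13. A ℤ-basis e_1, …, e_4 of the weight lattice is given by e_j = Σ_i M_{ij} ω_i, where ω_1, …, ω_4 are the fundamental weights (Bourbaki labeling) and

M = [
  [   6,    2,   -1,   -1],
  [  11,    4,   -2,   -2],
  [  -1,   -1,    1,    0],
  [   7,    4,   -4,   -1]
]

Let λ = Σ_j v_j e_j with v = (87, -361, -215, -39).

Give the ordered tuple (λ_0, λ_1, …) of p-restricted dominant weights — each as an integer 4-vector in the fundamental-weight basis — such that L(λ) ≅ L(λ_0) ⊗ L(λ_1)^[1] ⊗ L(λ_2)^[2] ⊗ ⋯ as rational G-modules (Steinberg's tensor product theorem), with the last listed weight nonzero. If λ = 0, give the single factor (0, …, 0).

ω-coordinates c = M·v, v = (87, -361, -215, -39):
  c_1 = (6)·(87) + (2)·(-361) + (-1)·(-215) + (-1)·(-39) = 54
  c_2 = (11)·(87) + (4)·(-361) + (-2)·(-215) + (-2)·(-39) = 21
  c_3 = (-1)·(87) + (-1)·(-361) + (1)·(-215) + (0)·(-39) = 59
  c_4 = (7)·(87) + (4)·(-361) + (-4)·(-215) + (-1)·(-39) = 64
Expand coordinatewise in base 13:
  c_1 = 54 = 2·13^0 + 4·13^1
  c_2 = 21 = 8·13^0 + 1·13^1
  c_3 = 59 = 7·13^0 + 4·13^1
  c_4 = 64 = 12·13^0 + 4·13^1
λ_0 = (2, 8, 7, 12)
λ_1 = (4, 1, 4, 4)

((2, 8, 7, 12), (4, 1, 4, 4))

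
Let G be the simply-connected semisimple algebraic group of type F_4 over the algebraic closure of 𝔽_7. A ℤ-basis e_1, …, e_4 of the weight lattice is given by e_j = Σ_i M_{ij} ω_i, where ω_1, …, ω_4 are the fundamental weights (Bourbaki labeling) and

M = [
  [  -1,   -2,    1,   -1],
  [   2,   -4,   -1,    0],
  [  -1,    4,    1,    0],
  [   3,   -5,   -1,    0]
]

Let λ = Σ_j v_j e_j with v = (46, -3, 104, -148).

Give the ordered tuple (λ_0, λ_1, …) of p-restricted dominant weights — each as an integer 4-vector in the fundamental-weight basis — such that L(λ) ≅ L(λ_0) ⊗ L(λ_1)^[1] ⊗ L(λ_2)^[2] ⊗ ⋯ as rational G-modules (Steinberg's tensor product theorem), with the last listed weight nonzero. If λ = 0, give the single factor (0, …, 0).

((2, 0, 4, 0), (2, 0, 6, 0), (4, 0, 0, 1))

ω-coordinates c = M·v, v = (46, -3, 104, -148):
  c_1 = -1*46 + -2*-3 + 1*104 + -1*-148 = 212
  c_2 = 2*46 + -4*-3 + -1*104 + 0*-148 = 0
  c_3 = -1*46 + 4*-3 + 1*104 + 0*-148 = 46
  c_4 = 3*46 + -5*-3 + -1*104 + 0*-148 = 49
Base-7 expansion of each c_i:
  c_1 = 212 = 2·7^0 + 2·7^1 + 4·7^2
  c_2 = 0
  c_3 = 46 = 4·7^0 + 6·7^1
  c_4 = 49 = 0·7^0 + 0·7^1 + 1·7^2
λ_0 = (2, 0, 4, 0)
λ_1 = (2, 0, 6, 0)
λ_2 = (4, 0, 0, 1)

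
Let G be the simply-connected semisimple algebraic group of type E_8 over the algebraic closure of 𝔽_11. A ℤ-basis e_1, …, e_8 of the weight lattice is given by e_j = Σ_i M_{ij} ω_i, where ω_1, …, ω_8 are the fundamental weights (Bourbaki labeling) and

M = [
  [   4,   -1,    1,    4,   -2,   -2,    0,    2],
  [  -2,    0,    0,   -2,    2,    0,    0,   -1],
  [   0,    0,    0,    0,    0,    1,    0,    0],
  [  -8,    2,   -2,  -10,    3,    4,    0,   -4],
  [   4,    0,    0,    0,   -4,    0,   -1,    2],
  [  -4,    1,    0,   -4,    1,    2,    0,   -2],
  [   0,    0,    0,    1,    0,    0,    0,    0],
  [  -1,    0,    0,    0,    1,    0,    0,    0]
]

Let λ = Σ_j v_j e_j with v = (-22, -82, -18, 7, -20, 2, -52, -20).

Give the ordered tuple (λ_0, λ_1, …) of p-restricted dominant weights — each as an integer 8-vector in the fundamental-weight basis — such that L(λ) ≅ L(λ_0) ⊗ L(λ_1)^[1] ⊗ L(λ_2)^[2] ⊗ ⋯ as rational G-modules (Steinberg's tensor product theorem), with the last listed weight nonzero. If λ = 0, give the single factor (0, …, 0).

((0, 10, 2, 6, 4, 2, 7, 2),)

ω-coordinates c = M·v, v = (-22, -82, -18, 7, -20, 2, -52, -20):
  c_1 = (4)·(-22) + (-1)·(-82) + (1)·(-18) + 4·7 + (-2)·(-20) + (-2)·(2) + (0)·(-52) + (2)·(-20) = 0
  c_2 = (-2)·(-22) + (0)·(-82) + (0)·(-18) + (-2)·(7) + (2)·(-20) + 0·2 + (0)·(-52) + (-1)·(-20) = 10
  c_3 = (0)·(-22) + (0)·(-82) + (0)·(-18) + 0·7 + (0)·(-20) + 1·2 + (0)·(-52) + (0)·(-20) = 2
  c_4 = (-8)·(-22) + (2)·(-82) + (-2)·(-18) + (-10)·(7) + (3)·(-20) + 4·2 + (0)·(-52) + (-4)·(-20) = 6
  c_5 = (4)·(-22) + (0)·(-82) + (0)·(-18) + 0·7 + (-4)·(-20) + 0·2 + (-1)·(-52) + (2)·(-20) = 4
  c_6 = (-4)·(-22) + (1)·(-82) + (0)·(-18) + (-4)·(7) + (1)·(-20) + 2·2 + (0)·(-52) + (-2)·(-20) = 2
  c_7 = (0)·(-22) + (0)·(-82) + (0)·(-18) + 1·7 + (0)·(-20) + 0·2 + (0)·(-52) + (0)·(-20) = 7
  c_8 = (-1)·(-22) + (0)·(-82) + (0)·(-18) + 0·7 + (1)·(-20) + 0·2 + (0)·(-52) + (0)·(-20) = 2
Expand coordinatewise in base 11:
  c_1 = 0
  c_2 = 10 = 10·11^0
  c_3 = 2 = 2·11^0
  c_4 = 6 = 6·11^0
  c_5 = 4 = 4·11^0
  c_6 = 2 = 2·11^0
  c_7 = 7 = 7·11^0
  c_8 = 2 = 2·11^0
p-restricted factor λ_0 = (0, 10, 2, 6, 4, 2, 7, 2)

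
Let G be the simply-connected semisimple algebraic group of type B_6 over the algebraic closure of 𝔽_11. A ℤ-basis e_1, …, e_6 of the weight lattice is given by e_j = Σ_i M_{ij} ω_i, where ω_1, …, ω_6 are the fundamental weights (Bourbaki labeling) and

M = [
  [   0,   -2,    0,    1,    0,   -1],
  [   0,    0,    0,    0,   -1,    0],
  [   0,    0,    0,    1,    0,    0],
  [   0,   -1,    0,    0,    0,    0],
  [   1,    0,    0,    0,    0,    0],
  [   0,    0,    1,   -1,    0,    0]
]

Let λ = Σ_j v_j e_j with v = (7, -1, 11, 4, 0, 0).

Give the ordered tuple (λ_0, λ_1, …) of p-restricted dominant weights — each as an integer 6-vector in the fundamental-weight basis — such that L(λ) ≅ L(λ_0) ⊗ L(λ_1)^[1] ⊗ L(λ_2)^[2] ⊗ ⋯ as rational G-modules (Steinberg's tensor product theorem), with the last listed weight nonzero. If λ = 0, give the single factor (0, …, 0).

Change of basis e → ω: c = M·v where v = (7, -1, 11, 4, 0, 0):
  c_1 = (0)·(7) + (-2)·(-1) + (0)·(11) + (1)·(4) + (0)·(0) + (-1)·(0) = 6
  c_2 = (0)·(7) + (0)·(-1) + (0)·(11) + (0)·(4) + (-1)·(0) + (0)·(0) = 0
  c_3 = (0)·(7) + (0)·(-1) + (0)·(11) + (1)·(4) + (0)·(0) + (0)·(0) = 4
  c_4 = (0)·(7) + (-1)·(-1) + (0)·(11) + (0)·(4) + (0)·(0) + (0)·(0) = 1
  c_5 = (1)·(7) + (0)·(-1) + (0)·(11) + (0)·(4) + (0)·(0) + (0)·(0) = 7
  c_6 = (0)·(7) + (0)·(-1) + (1)·(11) + (-1)·(4) + (0)·(0) + (0)·(0) = 7
Expand coordinatewise in base 11:
  c_1 = 6 = 6·11^0
  c_2 = 0
  c_3 = 4 = 4·11^0
  c_4 = 1 = 1·11^0
  c_5 = 7 = 7·11^0
  c_6 = 7 = 7·11^0
Factor λ_0 = (6, 0, 4, 1, 7, 7)

((6, 0, 4, 1, 7, 7),)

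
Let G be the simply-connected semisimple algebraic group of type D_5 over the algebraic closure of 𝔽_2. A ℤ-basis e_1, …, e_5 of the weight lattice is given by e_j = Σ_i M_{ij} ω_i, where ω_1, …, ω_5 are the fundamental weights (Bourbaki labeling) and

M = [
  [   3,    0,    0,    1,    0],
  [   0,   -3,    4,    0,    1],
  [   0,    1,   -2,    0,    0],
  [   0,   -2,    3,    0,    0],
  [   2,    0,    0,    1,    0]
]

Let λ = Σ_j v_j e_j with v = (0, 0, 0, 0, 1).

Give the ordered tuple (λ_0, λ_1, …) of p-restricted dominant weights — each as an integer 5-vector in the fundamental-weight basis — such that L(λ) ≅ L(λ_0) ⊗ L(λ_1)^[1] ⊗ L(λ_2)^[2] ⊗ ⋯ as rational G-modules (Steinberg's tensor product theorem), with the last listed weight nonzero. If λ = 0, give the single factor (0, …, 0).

ω-coordinates c = M·v, v = (0, 0, 0, 0, 1):
  c_1 = (3)·(0) + (0)·(0) + (0)·(0) + (1)·(0) + (0)·(1) = 0
  c_2 = (0)·(0) + (-3)·(0) + (4)·(0) + (0)·(0) + (1)·(1) = 1
  c_3 = (0)·(0) + (1)·(0) + (-2)·(0) + (0)·(0) + (0)·(1) = 0
  c_4 = (0)·(0) + (-2)·(0) + (3)·(0) + (0)·(0) + (0)·(1) = 0
  c_5 = (2)·(0) + (0)·(0) + (0)·(0) + (1)·(0) + (0)·(1) = 0
Expand coordinatewise in base 2:
  c_1 = 0
  c_2 = 1 = 1·2^0
  c_3 = 0
  c_4 = 0
  c_5 = 0
p-restricted factor λ_0 = (0, 1, 0, 0, 0)

((0, 1, 0, 0, 0),)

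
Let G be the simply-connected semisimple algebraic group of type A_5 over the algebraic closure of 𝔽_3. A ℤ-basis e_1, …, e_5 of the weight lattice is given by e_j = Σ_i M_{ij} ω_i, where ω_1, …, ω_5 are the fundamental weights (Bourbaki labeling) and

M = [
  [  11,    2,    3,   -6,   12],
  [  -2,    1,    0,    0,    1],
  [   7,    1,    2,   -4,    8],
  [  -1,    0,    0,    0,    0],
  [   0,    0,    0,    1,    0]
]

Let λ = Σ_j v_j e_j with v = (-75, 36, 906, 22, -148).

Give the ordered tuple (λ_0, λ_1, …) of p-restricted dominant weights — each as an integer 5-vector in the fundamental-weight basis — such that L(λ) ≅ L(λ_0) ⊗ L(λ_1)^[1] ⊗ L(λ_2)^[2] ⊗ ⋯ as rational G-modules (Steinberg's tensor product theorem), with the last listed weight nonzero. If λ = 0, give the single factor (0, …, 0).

((0, 2, 0, 0, 1), (1, 0, 2, 1, 1), (0, 1, 2, 2, 2), (2, 1, 1, 2, 0))

Converting to the ω-basis (c_i = row i of M dotted with v = (-75, 36, 906, 22, -148)):
  c_1 = 11*-75 + 2*36 + 3*906 + -6*22 + 12*-148 = 57
  c_2 = -2*-75 + 1*36 + 0*906 + 0*22 + 1*-148 = 38
  c_3 = 7*-75 + 1*36 + 2*906 + -4*22 + 8*-148 = 51
  c_4 = -1*-75 + 0*36 + 0*906 + 0*22 + 0*-148 = 75
  c_5 = 0*-75 + 0*36 + 0*906 + 1*22 + 0*-148 = 22
p = 3; digits c_i = Σ_j d_{ij}·3^j, 0 ≤ d_{ij} < 3:
  c_1 = 57 = 0·3^0 + 1·3^1 + 0·3^2 + 2·3^3
  c_2 = 38 = 2·3^0 + 0·3^1 + 1·3^2 + 1·3^3
  c_3 = 51 = 0·3^0 + 2·3^1 + 2·3^2 + 1·3^3
  c_4 = 75 = 0·3^0 + 1·3^1 + 2·3^2 + 2·3^3
  c_5 = 22 = 1·3^0 + 1·3^1 + 2·3^2
p-restricted factor λ_0 = (0, 2, 0, 0, 1)
p-restricted factor λ_1 = (1, 0, 2, 1, 1)
p-restricted factor λ_2 = (0, 1, 2, 2, 2)
p-restricted factor λ_3 = (2, 1, 1, 2, 0)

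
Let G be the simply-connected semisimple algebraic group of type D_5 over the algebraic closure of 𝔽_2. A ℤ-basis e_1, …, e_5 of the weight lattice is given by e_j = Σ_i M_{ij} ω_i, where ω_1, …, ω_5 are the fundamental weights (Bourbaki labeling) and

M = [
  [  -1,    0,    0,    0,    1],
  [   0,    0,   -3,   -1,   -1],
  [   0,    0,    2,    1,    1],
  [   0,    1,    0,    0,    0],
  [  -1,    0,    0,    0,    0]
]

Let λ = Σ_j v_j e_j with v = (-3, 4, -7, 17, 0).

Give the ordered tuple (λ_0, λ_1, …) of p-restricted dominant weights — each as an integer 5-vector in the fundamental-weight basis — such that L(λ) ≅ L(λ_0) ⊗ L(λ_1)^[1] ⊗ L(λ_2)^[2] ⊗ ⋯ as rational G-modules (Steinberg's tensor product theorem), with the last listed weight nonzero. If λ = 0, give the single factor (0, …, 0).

ω-coordinates c = M·v, v = (-3, 4, -7, 17, 0):
  c_1 = (-1)·(-3) + 0·4 + (0)·(-7) + 0·17 + 1·0 = 3
  c_2 = (0)·(-3) + 0·4 + (-3)·(-7) + (-1)·(17) + (-1)·(0) = 4
  c_3 = (0)·(-3) + 0·4 + (2)·(-7) + 1·17 + 1·0 = 3
  c_4 = (0)·(-3) + 1·4 + (0)·(-7) + 0·17 + 0·0 = 4
  c_5 = (-1)·(-3) + 0·4 + (0)·(-7) + 0·17 + 0·0 = 3
Base-2 expansion of each c_i:
  c_1 = 3 = 1·2^0 + 1·2^1
  c_2 = 4 = 0·2^0 + 0·2^1 + 1·2^2
  c_3 = 3 = 1·2^0 + 1·2^1
  c_4 = 4 = 0·2^0 + 0·2^1 + 1·2^2
  c_5 = 3 = 1·2^0 + 1·2^1
λ_0 = (1, 0, 1, 0, 1)
λ_1 = (1, 0, 1, 0, 1)
λ_2 = (0, 1, 0, 1, 0)

((1, 0, 1, 0, 1), (1, 0, 1, 0, 1), (0, 1, 0, 1, 0))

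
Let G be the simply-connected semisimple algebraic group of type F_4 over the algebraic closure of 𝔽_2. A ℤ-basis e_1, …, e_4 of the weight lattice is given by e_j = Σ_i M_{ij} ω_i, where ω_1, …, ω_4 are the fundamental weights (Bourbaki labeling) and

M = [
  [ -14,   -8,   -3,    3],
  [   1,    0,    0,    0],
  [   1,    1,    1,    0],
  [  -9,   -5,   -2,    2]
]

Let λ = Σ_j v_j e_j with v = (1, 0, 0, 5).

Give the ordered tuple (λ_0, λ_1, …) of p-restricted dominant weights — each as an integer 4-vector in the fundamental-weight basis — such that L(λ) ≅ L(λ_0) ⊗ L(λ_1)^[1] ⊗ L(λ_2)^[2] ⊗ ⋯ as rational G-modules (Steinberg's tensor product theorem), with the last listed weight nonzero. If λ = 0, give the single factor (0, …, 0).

((1, 1, 1, 1),)

Change of basis e → ω: c = M·v where v = (1, 0, 0, 5):
  c_1 = -14*1 + -8*0 + -3*0 + 3*5 = 1
  c_2 = 1*1 + 0*0 + 0*0 + 0*5 = 1
  c_3 = 1*1 + 1*0 + 1*0 + 0*5 = 1
  c_4 = -9*1 + -5*0 + -2*0 + 2*5 = 1
Base-2 expansion of each c_i:
  c_1 = 1 = 1·2^0
  c_2 = 1 = 1·2^0
  c_3 = 1 = 1·2^0
  c_4 = 1 = 1·2^0
Factor λ_0 = (1, 1, 1, 1)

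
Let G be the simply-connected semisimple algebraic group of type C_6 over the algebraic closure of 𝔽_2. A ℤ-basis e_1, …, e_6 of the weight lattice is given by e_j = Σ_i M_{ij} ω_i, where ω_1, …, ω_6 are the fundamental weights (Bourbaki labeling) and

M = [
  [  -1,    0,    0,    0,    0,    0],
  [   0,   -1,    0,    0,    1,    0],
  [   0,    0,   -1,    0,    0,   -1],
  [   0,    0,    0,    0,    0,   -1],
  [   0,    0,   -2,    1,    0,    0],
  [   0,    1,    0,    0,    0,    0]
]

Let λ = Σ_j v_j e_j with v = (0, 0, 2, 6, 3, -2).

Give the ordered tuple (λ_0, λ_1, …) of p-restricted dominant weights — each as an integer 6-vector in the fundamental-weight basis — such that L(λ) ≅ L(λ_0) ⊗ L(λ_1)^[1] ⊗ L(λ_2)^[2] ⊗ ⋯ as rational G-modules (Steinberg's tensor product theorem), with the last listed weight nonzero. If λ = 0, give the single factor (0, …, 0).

((0, 1, 0, 0, 0, 0), (0, 1, 0, 1, 1, 0))

ω-coordinates c = M·v, v = (0, 0, 2, 6, 3, -2):
  c_1 = (-1)·(0) + (0)·(0) + (0)·(2) + (0)·(6) + (0)·(3) + (0)·(-2) = 0
  c_2 = (0)·(0) + (-1)·(0) + (0)·(2) + (0)·(6) + (1)·(3) + (0)·(-2) = 3
  c_3 = (0)·(0) + (0)·(0) + (-1)·(2) + (0)·(6) + (0)·(3) + (-1)·(-2) = 0
  c_4 = (0)·(0) + (0)·(0) + (0)·(2) + (0)·(6) + (0)·(3) + (-1)·(-2) = 2
  c_5 = (0)·(0) + (0)·(0) + (-2)·(2) + (1)·(6) + (0)·(3) + (0)·(-2) = 2
  c_6 = (0)·(0) + (1)·(0) + (0)·(2) + (0)·(6) + (0)·(3) + (0)·(-2) = 0
Expand coordinatewise in base 2:
  c_1 = 0
  c_2 = 3 = 1·2^0 + 1·2^1
  c_3 = 0
  c_4 = 2 = 0·2^0 + 1·2^1
  c_5 = 2 = 0·2^0 + 1·2^1
  c_6 = 0
λ_0 = (0, 1, 0, 0, 0, 0)
λ_1 = (0, 1, 0, 1, 1, 0)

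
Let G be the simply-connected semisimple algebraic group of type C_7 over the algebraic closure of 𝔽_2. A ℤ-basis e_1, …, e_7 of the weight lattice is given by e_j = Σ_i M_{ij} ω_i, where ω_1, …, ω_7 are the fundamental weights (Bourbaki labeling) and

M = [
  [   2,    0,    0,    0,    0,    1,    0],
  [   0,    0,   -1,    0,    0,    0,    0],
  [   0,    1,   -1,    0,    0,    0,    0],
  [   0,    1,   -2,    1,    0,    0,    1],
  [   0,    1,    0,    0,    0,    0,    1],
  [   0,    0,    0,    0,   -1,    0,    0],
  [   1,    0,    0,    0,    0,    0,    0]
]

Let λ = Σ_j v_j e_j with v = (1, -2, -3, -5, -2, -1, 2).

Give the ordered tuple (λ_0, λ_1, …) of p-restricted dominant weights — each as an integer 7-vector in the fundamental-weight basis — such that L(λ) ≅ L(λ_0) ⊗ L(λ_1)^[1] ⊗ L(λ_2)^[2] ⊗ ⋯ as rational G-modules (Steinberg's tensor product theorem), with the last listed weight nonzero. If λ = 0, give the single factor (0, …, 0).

ω-coordinates c = M·v, v = (1, -2, -3, -5, -2, -1, 2):
  c_1 = 2·1 + (0)·(-2) + (0)·(-3) + (0)·(-5) + (0)·(-2) + (1)·(-1) + 0·2 = 1
  c_2 = 0·1 + (0)·(-2) + (-1)·(-3) + (0)·(-5) + (0)·(-2) + (0)·(-1) + 0·2 = 3
  c_3 = 0·1 + (1)·(-2) + (-1)·(-3) + (0)·(-5) + (0)·(-2) + (0)·(-1) + 0·2 = 1
  c_4 = 0·1 + (1)·(-2) + (-2)·(-3) + (1)·(-5) + (0)·(-2) + (0)·(-1) + 1·2 = 1
  c_5 = 0·1 + (1)·(-2) + (0)·(-3) + (0)·(-5) + (0)·(-2) + (0)·(-1) + 1·2 = 0
  c_6 = 0·1 + (0)·(-2) + (0)·(-3) + (0)·(-5) + (-1)·(-2) + (0)·(-1) + 0·2 = 2
  c_7 = 1·1 + (0)·(-2) + (0)·(-3) + (0)·(-5) + (0)·(-2) + (0)·(-1) + 0·2 = 1
Expand coordinatewise in base 2:
  c_1 = 1 = 1·2^0
  c_2 = 3 = 1·2^0 + 1·2^1
  c_3 = 1 = 1·2^0
  c_4 = 1 = 1·2^0
  c_5 = 0
  c_6 = 2 = 0·2^0 + 1·2^1
  c_7 = 1 = 1·2^0
p-restricted factor λ_0 = (1, 1, 1, 1, 0, 0, 1)
p-restricted factor λ_1 = (0, 1, 0, 0, 0, 1, 0)

((1, 1, 1, 1, 0, 0, 1), (0, 1, 0, 0, 0, 1, 0))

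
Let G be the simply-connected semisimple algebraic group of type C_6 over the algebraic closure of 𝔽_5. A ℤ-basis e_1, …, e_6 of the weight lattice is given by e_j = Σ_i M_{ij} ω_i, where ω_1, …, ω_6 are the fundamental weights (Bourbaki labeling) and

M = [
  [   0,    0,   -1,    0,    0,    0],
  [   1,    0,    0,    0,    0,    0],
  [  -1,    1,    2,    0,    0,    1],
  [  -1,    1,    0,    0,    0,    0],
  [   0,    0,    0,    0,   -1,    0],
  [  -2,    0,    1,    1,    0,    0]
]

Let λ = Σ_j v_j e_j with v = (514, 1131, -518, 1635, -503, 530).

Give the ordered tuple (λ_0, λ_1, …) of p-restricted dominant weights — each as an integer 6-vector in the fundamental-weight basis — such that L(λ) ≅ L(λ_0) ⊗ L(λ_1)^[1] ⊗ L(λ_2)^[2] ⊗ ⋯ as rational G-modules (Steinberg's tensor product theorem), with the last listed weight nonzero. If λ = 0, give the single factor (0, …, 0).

Converting to the ω-basis (c_i = row i of M dotted with v = (514, 1131, -518, 1635, -503, 530)):
  c_1 = 0*514 + 0*1131 + -1*-518 + 0*1635 + 0*-503 + 0*530 = 518
  c_2 = 1*514 + 0*1131 + 0*-518 + 0*1635 + 0*-503 + 0*530 = 514
  c_3 = -1*514 + 1*1131 + 2*-518 + 0*1635 + 0*-503 + 1*530 = 111
  c_4 = -1*514 + 1*1131 + 0*-518 + 0*1635 + 0*-503 + 0*530 = 617
  c_5 = 0*514 + 0*1131 + 0*-518 + 0*1635 + -1*-503 + 0*530 = 503
  c_6 = -2*514 + 0*1131 + 1*-518 + 1*1635 + 0*-503 + 0*530 = 89
Writing each c_i in base p = 5:
  c_1 = 518 = 3·5^0 + 3·5^1 + 0·5^2 + 4·5^3
  c_2 = 514 = 4·5^0 + 2·5^1 + 0·5^2 + 4·5^3
  c_3 = 111 = 1·5^0 + 2·5^1 + 4·5^2
  c_4 = 617 = 2·5^0 + 3·5^1 + 4·5^2 + 4·5^3
  c_5 = 503 = 3·5^0 + 0·5^1 + 0·5^2 + 4·5^3
  c_6 = 89 = 4·5^0 + 2·5^1 + 3·5^2
p-restricted factor λ_0 = (3, 4, 1, 2, 3, 4)
p-restricted factor λ_1 = (3, 2, 2, 3, 0, 2)
p-restricted factor λ_2 = (0, 0, 4, 4, 0, 3)
p-restricted factor λ_3 = (4, 4, 0, 4, 4, 0)

((3, 4, 1, 2, 3, 4), (3, 2, 2, 3, 0, 2), (0, 0, 4, 4, 0, 3), (4, 4, 0, 4, 4, 0))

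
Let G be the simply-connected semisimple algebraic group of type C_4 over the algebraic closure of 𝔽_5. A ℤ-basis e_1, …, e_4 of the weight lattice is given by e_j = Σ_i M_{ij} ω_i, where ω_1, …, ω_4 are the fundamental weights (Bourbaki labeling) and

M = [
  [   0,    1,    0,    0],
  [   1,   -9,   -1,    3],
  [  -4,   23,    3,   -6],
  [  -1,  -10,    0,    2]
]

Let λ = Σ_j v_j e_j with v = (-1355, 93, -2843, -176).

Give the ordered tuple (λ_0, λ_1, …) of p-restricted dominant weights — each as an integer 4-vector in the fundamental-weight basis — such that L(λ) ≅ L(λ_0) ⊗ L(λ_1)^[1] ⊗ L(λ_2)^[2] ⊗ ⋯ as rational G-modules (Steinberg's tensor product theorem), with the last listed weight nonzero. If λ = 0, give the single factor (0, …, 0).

((3, 3, 1, 3), (3, 4, 2, 4), (3, 4, 3, 2))

ω-coordinates c = M·v, v = (-1355, 93, -2843, -176):
  c_1 = 0*-1355 + 1*93 + 0*-2843 + 0*-176 = 93
  c_2 = 1*-1355 + -9*93 + -1*-2843 + 3*-176 = 123
  c_3 = -4*-1355 + 23*93 + 3*-2843 + -6*-176 = 86
  c_4 = -1*-1355 + -10*93 + 0*-2843 + 2*-176 = 73
Expand coordinatewise in base 5:
  c_1 = 93 = 3·5^0 + 3·5^1 + 3·5^2
  c_2 = 123 = 3·5^0 + 4·5^1 + 4·5^2
  c_3 = 86 = 1·5^0 + 2·5^1 + 3·5^2
  c_4 = 73 = 3·5^0 + 4·5^1 + 2·5^2
p-restricted factor λ_0 = (3, 3, 1, 3)
p-restricted factor λ_1 = (3, 4, 2, 4)
p-restricted factor λ_2 = (3, 4, 3, 2)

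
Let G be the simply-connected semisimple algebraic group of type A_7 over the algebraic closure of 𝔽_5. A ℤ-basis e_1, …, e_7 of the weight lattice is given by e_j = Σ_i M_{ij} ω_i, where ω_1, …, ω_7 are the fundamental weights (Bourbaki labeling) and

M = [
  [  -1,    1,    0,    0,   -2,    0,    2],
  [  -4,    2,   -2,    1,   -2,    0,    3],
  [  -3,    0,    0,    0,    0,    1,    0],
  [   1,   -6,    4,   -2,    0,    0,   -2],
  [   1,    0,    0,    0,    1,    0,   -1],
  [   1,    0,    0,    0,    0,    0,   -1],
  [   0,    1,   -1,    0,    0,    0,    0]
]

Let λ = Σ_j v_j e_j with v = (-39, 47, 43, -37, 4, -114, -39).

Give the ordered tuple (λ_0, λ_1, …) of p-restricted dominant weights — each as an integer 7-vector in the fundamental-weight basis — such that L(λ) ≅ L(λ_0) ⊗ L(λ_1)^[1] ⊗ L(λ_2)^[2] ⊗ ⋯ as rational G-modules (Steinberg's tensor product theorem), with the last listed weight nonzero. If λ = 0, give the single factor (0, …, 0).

((0, 2, 3, 3, 4, 0, 4),)

ω-coordinates c = M·v, v = (-39, 47, 43, -37, 4, -114, -39):
  c_1 = -1*-39 + 1*47 + 0*43 + 0*-37 + -2*4 + 0*-114 + 2*-39 = 0
  c_2 = -4*-39 + 2*47 + -2*43 + 1*-37 + -2*4 + 0*-114 + 3*-39 = 2
  c_3 = -3*-39 + 0*47 + 0*43 + 0*-37 + 0*4 + 1*-114 + 0*-39 = 3
  c_4 = 1*-39 + -6*47 + 4*43 + -2*-37 + 0*4 + 0*-114 + -2*-39 = 3
  c_5 = 1*-39 + 0*47 + 0*43 + 0*-37 + 1*4 + 0*-114 + -1*-39 = 4
  c_6 = 1*-39 + 0*47 + 0*43 + 0*-37 + 0*4 + 0*-114 + -1*-39 = 0
  c_7 = 0*-39 + 1*47 + -1*43 + 0*-37 + 0*4 + 0*-114 + 0*-39 = 4
Base-5 expansion of each c_i:
  c_1 = 0
  c_2 = 2 = 2·5^0
  c_3 = 3 = 3·5^0
  c_4 = 3 = 3·5^0
  c_5 = 4 = 4·5^0
  c_6 = 0
  c_7 = 4 = 4·5^0
λ_0 = (0, 2, 3, 3, 4, 0, 4)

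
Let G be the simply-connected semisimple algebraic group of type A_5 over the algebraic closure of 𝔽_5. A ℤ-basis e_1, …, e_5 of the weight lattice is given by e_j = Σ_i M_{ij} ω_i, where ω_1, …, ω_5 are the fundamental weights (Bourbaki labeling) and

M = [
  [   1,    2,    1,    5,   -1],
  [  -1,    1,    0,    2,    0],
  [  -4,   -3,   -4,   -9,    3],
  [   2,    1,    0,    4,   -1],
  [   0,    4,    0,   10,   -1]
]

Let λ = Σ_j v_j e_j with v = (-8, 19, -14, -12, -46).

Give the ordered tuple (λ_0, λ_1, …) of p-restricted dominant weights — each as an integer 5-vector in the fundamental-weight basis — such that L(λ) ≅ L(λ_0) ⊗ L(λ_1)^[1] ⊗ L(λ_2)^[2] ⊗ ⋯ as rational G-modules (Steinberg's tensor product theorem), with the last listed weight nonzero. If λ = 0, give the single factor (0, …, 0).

ω-coordinates c = M·v, v = (-8, 19, -14, -12, -46):
  c_1 = 1*-8 + 2*19 + 1*-14 + 5*-12 + -1*-46 = 2
  c_2 = -1*-8 + 1*19 + 0*-14 + 2*-12 + 0*-46 = 3
  c_3 = -4*-8 + -3*19 + -4*-14 + -9*-12 + 3*-46 = 1
  c_4 = 2*-8 + 1*19 + 0*-14 + 4*-12 + -1*-46 = 1
  c_5 = 0*-8 + 4*19 + 0*-14 + 10*-12 + -1*-46 = 2
Base-5 expansion of each c_i:
  c_1 = 2 = 2·5^0
  c_2 = 3 = 3·5^0
  c_3 = 1 = 1·5^0
  c_4 = 1 = 1·5^0
  c_5 = 2 = 2·5^0
Factor λ_0 = (2, 3, 1, 1, 2)

((2, 3, 1, 1, 2),)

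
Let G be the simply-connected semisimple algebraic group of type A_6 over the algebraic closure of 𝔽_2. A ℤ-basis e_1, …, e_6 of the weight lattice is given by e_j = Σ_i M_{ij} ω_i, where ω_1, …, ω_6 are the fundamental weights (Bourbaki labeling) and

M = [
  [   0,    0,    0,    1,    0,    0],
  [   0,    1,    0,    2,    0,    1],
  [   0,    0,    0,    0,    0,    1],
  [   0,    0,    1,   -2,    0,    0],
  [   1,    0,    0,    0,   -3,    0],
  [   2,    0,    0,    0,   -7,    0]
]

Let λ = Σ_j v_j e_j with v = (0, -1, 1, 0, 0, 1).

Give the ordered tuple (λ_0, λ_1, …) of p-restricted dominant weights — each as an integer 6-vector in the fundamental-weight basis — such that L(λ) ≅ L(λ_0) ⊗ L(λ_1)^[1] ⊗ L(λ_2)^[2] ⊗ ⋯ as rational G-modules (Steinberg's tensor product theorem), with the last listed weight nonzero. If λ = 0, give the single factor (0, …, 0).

((0, 0, 1, 1, 0, 0),)

Change of basis e → ω: c = M·v where v = (0, -1, 1, 0, 0, 1):
  c_1 = (0)·(0) + (0)·(-1) + (0)·(1) + (1)·(0) + (0)·(0) + (0)·(1) = 0
  c_2 = (0)·(0) + (1)·(-1) + (0)·(1) + (2)·(0) + (0)·(0) + (1)·(1) = 0
  c_3 = (0)·(0) + (0)·(-1) + (0)·(1) + (0)·(0) + (0)·(0) + (1)·(1) = 1
  c_4 = (0)·(0) + (0)·(-1) + (1)·(1) + (-2)·(0) + (0)·(0) + (0)·(1) = 1
  c_5 = (1)·(0) + (0)·(-1) + (0)·(1) + (0)·(0) + (-3)·(0) + (0)·(1) = 0
  c_6 = (2)·(0) + (0)·(-1) + (0)·(1) + (0)·(0) + (-7)·(0) + (0)·(1) = 0
p = 2; digits c_i = Σ_j d_{ij}·2^j, 0 ≤ d_{ij} < 2:
  c_1 = 0
  c_2 = 0
  c_3 = 1 = 1·2^0
  c_4 = 1 = 1·2^0
  c_5 = 0
  c_6 = 0
Factor λ_0 = (0, 0, 1, 1, 0, 0)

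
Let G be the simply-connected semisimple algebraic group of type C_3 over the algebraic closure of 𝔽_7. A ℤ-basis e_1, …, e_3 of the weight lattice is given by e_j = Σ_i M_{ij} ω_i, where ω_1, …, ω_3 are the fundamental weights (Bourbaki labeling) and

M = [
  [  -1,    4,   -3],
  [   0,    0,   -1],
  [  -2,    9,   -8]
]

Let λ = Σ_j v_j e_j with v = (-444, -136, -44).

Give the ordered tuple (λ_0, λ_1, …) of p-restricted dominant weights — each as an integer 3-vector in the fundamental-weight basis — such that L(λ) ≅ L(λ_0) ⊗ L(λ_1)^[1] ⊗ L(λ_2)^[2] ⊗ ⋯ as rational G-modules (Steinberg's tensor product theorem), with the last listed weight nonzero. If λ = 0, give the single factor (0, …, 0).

((4, 2, 2), (4, 6, 2))

ω-coordinates c = M·v, v = (-444, -136, -44):
  c_1 = -1*-444 + 4*-136 + -3*-44 = 32
  c_2 = 0*-444 + 0*-136 + -1*-44 = 44
  c_3 = -2*-444 + 9*-136 + -8*-44 = 16
Expand coordinatewise in base 7:
  c_1 = 32 = 4·7^0 + 4·7^1
  c_2 = 44 = 2·7^0 + 6·7^1
  c_3 = 16 = 2·7^0 + 2·7^1
Factor λ_0 = (4, 2, 2)
Factor λ_1 = (4, 6, 2)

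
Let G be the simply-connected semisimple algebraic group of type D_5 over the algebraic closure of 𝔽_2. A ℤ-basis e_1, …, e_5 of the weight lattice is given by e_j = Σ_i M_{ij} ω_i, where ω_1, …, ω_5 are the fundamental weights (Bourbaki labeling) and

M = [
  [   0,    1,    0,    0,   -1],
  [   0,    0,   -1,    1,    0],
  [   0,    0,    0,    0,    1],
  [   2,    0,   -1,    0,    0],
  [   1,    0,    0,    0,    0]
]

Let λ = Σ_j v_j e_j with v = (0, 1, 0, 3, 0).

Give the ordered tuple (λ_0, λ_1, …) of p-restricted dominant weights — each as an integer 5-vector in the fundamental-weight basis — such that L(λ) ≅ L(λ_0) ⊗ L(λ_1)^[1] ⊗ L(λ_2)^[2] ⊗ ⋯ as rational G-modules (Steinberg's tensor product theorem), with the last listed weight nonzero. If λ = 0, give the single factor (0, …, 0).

((1, 1, 0, 0, 0), (0, 1, 0, 0, 0))

In the fundamental-weight basis, λ has coordinates c = M·v (v = (0, 1, 0, 3, 0)):
  c_1 = (0)·(0) + (1)·(1) + (0)·(0) + (0)·(3) + (-1)·(0) = 1
  c_2 = (0)·(0) + (0)·(1) + (-1)·(0) + (1)·(3) + (0)·(0) = 3
  c_3 = (0)·(0) + (0)·(1) + (0)·(0) + (0)·(3) + (1)·(0) = 0
  c_4 = (2)·(0) + (0)·(1) + (-1)·(0) + (0)·(3) + (0)·(0) = 0
  c_5 = (1)·(0) + (0)·(1) + (0)·(0) + (0)·(3) + (0)·(0) = 0
Expand coordinatewise in base 2:
  c_1 = 1 = 1·2^0
  c_2 = 3 = 1·2^0 + 1·2^1
  c_3 = 0
  c_4 = 0
  c_5 = 0
p-restricted factor λ_0 = (1, 1, 0, 0, 0)
p-restricted factor λ_1 = (0, 1, 0, 0, 0)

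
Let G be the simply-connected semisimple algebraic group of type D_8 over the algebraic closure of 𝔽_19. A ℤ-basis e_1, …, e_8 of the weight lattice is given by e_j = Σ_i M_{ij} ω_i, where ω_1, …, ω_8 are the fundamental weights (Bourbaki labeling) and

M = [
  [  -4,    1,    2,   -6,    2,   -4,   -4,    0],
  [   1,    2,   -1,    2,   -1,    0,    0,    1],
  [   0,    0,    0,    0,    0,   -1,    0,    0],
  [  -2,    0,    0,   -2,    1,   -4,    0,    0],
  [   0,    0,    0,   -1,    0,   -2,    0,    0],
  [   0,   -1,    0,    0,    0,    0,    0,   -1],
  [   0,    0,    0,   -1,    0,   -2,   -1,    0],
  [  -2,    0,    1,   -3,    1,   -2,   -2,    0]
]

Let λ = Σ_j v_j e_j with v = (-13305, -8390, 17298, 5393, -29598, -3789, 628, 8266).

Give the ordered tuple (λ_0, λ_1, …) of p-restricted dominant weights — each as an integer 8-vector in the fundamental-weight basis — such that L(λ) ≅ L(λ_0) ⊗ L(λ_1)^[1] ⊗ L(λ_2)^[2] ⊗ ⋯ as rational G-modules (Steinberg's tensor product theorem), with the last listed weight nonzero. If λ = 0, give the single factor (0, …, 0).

In the fundamental-weight basis, λ has coordinates c = M·v (v = (-13305, -8390, 17298, 5393, -29598, -3789, 628, 8266)):
  c_1 = -4*-13305 + 1*-8390 + 2*17298 + -6*5393 + 2*-29598 + -4*-3789 + -4*628 + 0*8266 = 516
  c_2 = 1*-13305 + 2*-8390 + -1*17298 + 2*5393 + -1*-29598 + 0*-3789 + 0*628 + 1*8266 = 1267
  c_3 = 0*-13305 + 0*-8390 + 0*17298 + 0*5393 + 0*-29598 + -1*-3789 + 0*628 + 0*8266 = 3789
  c_4 = -2*-13305 + 0*-8390 + 0*17298 + -2*5393 + 1*-29598 + -4*-3789 + 0*628 + 0*8266 = 1382
  c_5 = 0*-13305 + 0*-8390 + 0*17298 + -1*5393 + 0*-29598 + -2*-3789 + 0*628 + 0*8266 = 2185
  c_6 = 0*-13305 + -1*-8390 + 0*17298 + 0*5393 + 0*-29598 + 0*-3789 + 0*628 + -1*8266 = 124
  c_7 = 0*-13305 + 0*-8390 + 0*17298 + -1*5393 + 0*-29598 + -2*-3789 + -1*628 + 0*8266 = 1557
  c_8 = -2*-13305 + 0*-8390 + 1*17298 + -3*5393 + 1*-29598 + -2*-3789 + -2*628 + 0*8266 = 4453
Expand coordinatewise in base 19:
  c_1 = 516 = 3·19^0 + 8·19^1 + 1·19^2
  c_2 = 1267 = 13·19^0 + 9·19^1 + 3·19^2
  c_3 = 3789 = 8·19^0 + 9·19^1 + 10·19^2
  c_4 = 1382 = 14·19^0 + 15·19^1 + 3·19^2
  c_5 = 2185 = 0·19^0 + 1·19^1 + 6·19^2
  c_6 = 124 = 10·19^0 + 6·19^1
  c_7 = 1557 = 18·19^0 + 5·19^1 + 4·19^2
  c_8 = 4453 = 7·19^0 + 6·19^1 + 12·19^2
p-restricted factor λ_0 = (3, 13, 8, 14, 0, 10, 18, 7)
p-restricted factor λ_1 = (8, 9, 9, 15, 1, 6, 5, 6)
p-restricted factor λ_2 = (1, 3, 10, 3, 6, 0, 4, 12)

((3, 13, 8, 14, 0, 10, 18, 7), (8, 9, 9, 15, 1, 6, 5, 6), (1, 3, 10, 3, 6, 0, 4, 12))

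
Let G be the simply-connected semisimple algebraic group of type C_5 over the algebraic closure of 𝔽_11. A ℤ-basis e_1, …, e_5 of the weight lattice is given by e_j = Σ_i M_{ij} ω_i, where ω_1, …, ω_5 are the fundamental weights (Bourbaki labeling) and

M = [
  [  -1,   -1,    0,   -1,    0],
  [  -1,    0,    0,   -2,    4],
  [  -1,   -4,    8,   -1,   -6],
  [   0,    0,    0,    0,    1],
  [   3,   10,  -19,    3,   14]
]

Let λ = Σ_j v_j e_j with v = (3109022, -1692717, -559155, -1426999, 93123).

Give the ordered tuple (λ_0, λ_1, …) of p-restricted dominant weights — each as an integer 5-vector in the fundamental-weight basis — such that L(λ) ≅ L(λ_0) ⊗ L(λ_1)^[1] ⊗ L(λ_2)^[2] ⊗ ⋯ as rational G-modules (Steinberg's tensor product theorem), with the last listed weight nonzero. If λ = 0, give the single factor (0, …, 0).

((2, 10, 8, 8, 3), (4, 8, 10, 6, 9), (0, 2, 7, 10, 10), (8, 0, 9, 3, 1), (0, 8, 3, 6, 3))

Converting to the ω-basis (c_i = row i of M dotted with v = (3109022, -1692717, -559155, -1426999, 93123)):
  c_1 = (-1)·(3109022) + (-1)·(-1692717) + (0)·(-559155) + (-1)·(-1426999) + 0·93123 = 10694
  c_2 = (-1)·(3109022) + (0)·(-1692717) + (0)·(-559155) + (-2)·(-1426999) + 4·93123 = 117468
  c_3 = (-1)·(3109022) + (-4)·(-1692717) + (8)·(-559155) + (-1)·(-1426999) + (-6)·(93123) = 56867
  c_4 = 0·3109022 + (0)·(-1692717) + (0)·(-559155) + (0)·(-1426999) + 1·93123 = 93123
  c_5 = 3·3109022 + (10)·(-1692717) + (-19)·(-559155) + (3)·(-1426999) + 14·93123 = 46566
Writing each c_i in base p = 11:
  c_1 = 10694 = 2·11^0 + 4·11^1 + 0·11^2 + 8·11^3
  c_2 = 117468 = 10·11^0 + 8·11^1 + 2·11^2 + 0·11^3 + 8·11^4
  c_3 = 56867 = 8·11^0 + 10·11^1 + 7·11^2 + 9·11^3 + 3·11^4
  c_4 = 93123 = 8·11^0 + 6·11^1 + 10·11^2 + 3·11^3 + 6·11^4
  c_5 = 46566 = 3·11^0 + 9·11^1 + 10·11^2 + 1·11^3 + 3·11^4
p-restricted factor λ_0 = (2, 10, 8, 8, 3)
p-restricted factor λ_1 = (4, 8, 10, 6, 9)
p-restricted factor λ_2 = (0, 2, 7, 10, 10)
p-restricted factor λ_3 = (8, 0, 9, 3, 1)
p-restricted factor λ_4 = (0, 8, 3, 6, 3)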